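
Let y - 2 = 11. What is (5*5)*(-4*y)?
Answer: -1300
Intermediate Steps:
y = 13 (y = 2 + 11 = 13)
(5*5)*(-4*y) = (5*5)*(-4*13) = 25*(-52) = -1300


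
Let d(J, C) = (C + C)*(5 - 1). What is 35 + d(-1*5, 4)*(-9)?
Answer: -253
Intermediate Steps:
d(J, C) = 8*C (d(J, C) = (2*C)*4 = 8*C)
35 + d(-1*5, 4)*(-9) = 35 + (8*4)*(-9) = 35 + 32*(-9) = 35 - 288 = -253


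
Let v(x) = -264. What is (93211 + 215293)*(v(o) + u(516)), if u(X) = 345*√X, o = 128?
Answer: -81445056 + 212867760*√129 ≈ 2.3363e+9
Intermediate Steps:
(93211 + 215293)*(v(o) + u(516)) = (93211 + 215293)*(-264 + 345*√516) = 308504*(-264 + 345*(2*√129)) = 308504*(-264 + 690*√129) = -81445056 + 212867760*√129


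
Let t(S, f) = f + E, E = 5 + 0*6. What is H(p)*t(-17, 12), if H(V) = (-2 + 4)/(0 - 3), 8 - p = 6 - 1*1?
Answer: -34/3 ≈ -11.333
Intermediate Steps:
p = 3 (p = 8 - (6 - 1*1) = 8 - (6 - 1) = 8 - 1*5 = 8 - 5 = 3)
E = 5 (E = 5 + 0 = 5)
t(S, f) = 5 + f (t(S, f) = f + 5 = 5 + f)
H(V) = -⅔ (H(V) = 2/(-3) = 2*(-⅓) = -⅔)
H(p)*t(-17, 12) = -2*(5 + 12)/3 = -⅔*17 = -34/3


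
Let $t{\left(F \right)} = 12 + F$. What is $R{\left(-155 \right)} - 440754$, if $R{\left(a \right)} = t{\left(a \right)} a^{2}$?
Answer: $-3876329$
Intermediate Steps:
$R{\left(a \right)} = a^{2} \left(12 + a\right)$ ($R{\left(a \right)} = \left(12 + a\right) a^{2} = a^{2} \left(12 + a\right)$)
$R{\left(-155 \right)} - 440754 = \left(-155\right)^{2} \left(12 - 155\right) - 440754 = 24025 \left(-143\right) - 440754 = -3435575 - 440754 = -3876329$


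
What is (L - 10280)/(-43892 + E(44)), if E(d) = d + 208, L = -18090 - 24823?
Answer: 53193/43640 ≈ 1.2189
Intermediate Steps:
L = -42913
E(d) = 208 + d
(L - 10280)/(-43892 + E(44)) = (-42913 - 10280)/(-43892 + (208 + 44)) = -53193/(-43892 + 252) = -53193/(-43640) = -53193*(-1/43640) = 53193/43640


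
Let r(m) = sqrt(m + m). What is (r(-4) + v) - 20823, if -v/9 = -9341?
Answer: 63246 + 2*I*sqrt(2) ≈ 63246.0 + 2.8284*I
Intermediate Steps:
r(m) = sqrt(2)*sqrt(m) (r(m) = sqrt(2*m) = sqrt(2)*sqrt(m))
v = 84069 (v = -9*(-9341) = 84069)
(r(-4) + v) - 20823 = (sqrt(2)*sqrt(-4) + 84069) - 20823 = (sqrt(2)*(2*I) + 84069) - 20823 = (2*I*sqrt(2) + 84069) - 20823 = (84069 + 2*I*sqrt(2)) - 20823 = 63246 + 2*I*sqrt(2)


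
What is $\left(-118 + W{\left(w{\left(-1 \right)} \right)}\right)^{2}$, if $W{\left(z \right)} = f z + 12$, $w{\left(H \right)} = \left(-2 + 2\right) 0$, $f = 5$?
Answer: $11236$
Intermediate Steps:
$w{\left(H \right)} = 0$ ($w{\left(H \right)} = 0 \cdot 0 = 0$)
$W{\left(z \right)} = 12 + 5 z$ ($W{\left(z \right)} = 5 z + 12 = 12 + 5 z$)
$\left(-118 + W{\left(w{\left(-1 \right)} \right)}\right)^{2} = \left(-118 + \left(12 + 5 \cdot 0\right)\right)^{2} = \left(-118 + \left(12 + 0\right)\right)^{2} = \left(-118 + 12\right)^{2} = \left(-106\right)^{2} = 11236$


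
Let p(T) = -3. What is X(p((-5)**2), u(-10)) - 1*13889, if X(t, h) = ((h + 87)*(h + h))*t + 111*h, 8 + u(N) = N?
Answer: -8435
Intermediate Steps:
u(N) = -8 + N
X(t, h) = 111*h + 2*h*t*(87 + h) (X(t, h) = ((87 + h)*(2*h))*t + 111*h = (2*h*(87 + h))*t + 111*h = 2*h*t*(87 + h) + 111*h = 111*h + 2*h*t*(87 + h))
X(p((-5)**2), u(-10)) - 1*13889 = (-8 - 10)*(111 + 174*(-3) + 2*(-8 - 10)*(-3)) - 1*13889 = -18*(111 - 522 + 2*(-18)*(-3)) - 13889 = -18*(111 - 522 + 108) - 13889 = -18*(-303) - 13889 = 5454 - 13889 = -8435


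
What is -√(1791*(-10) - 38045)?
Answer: -19*I*√155 ≈ -236.55*I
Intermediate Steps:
-√(1791*(-10) - 38045) = -√(-17910 - 38045) = -√(-55955) = -19*I*√155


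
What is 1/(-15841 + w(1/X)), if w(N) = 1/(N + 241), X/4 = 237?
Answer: -228469/3619176481 ≈ -6.3127e-5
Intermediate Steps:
X = 948 (X = 4*237 = 948)
w(N) = 1/(241 + N)
1/(-15841 + w(1/X)) = 1/(-15841 + 1/(241 + 1/948)) = 1/(-15841 + 1/(228469/948)) = 1/(-15841 + 948/228469) = 1/(-3619176481/228469) = -228469/3619176481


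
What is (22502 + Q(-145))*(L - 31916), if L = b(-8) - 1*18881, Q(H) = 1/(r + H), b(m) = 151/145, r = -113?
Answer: -1425334048607/1247 ≈ -1.1430e+9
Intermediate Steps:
b(m) = 151/145 (b(m) = 151*(1/145) = 151/145)
Q(H) = 1/(-113 + H)
L = -2737594/145 (L = 151/145 - 1*18881 = 151/145 - 18881 = -2737594/145 ≈ -18880.)
(22502 + Q(-145))*(L - 31916) = (22502 + 1/(-113 - 145))*(-2737594/145 - 31916) = (22502 + 1/(-258))*(-7365414/145) = (22502 - 1/258)*(-7365414/145) = (5805515/258)*(-7365414/145) = -1425334048607/1247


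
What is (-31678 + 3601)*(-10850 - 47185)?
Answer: 1629448695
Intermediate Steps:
(-31678 + 3601)*(-10850 - 47185) = -28077*(-58035) = 1629448695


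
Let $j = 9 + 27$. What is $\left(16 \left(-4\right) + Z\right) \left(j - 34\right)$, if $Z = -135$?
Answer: $-398$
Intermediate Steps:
$j = 36$
$\left(16 \left(-4\right) + Z\right) \left(j - 34\right) = \left(16 \left(-4\right) - 135\right) \left(36 - 34\right) = \left(-64 - 135\right) \left(36 - 34\right) = \left(-199\right) 2 = -398$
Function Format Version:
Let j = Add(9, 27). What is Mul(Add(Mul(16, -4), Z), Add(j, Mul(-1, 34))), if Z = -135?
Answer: -398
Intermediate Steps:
j = 36
Mul(Add(Mul(16, -4), Z), Add(j, Mul(-1, 34))) = Mul(Add(Mul(16, -4), -135), Add(36, Mul(-1, 34))) = Mul(Add(-64, -135), Add(36, -34)) = Mul(-199, 2) = -398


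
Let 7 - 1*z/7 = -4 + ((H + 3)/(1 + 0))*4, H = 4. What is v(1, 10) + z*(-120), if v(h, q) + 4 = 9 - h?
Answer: 14284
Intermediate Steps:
v(h, q) = 5 - h (v(h, q) = -4 + (9 - h) = 5 - h)
z = -119 (z = 49 - 7*(-4 + ((4 + 3)/(1 + 0))*4) = 49 - 7*(-4 + (7/1)*4) = 49 - 7*(-4 + (7*1)*4) = 49 - 7*(-4 + 7*4) = 49 - 7*(-4 + 28) = 49 - 7*24 = 49 - 168 = -119)
v(1, 10) + z*(-120) = (5 - 1*1) - 119*(-120) = (5 - 1) + 14280 = 4 + 14280 = 14284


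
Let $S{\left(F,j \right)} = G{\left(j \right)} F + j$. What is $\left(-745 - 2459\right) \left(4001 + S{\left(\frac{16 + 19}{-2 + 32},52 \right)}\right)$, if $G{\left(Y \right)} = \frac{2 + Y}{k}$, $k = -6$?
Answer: $-12952170$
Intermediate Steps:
$G{\left(Y \right)} = - \frac{1}{3} - \frac{Y}{6}$ ($G{\left(Y \right)} = \frac{2 + Y}{-6} = \left(2 + Y\right) \left(- \frac{1}{6}\right) = - \frac{1}{3} - \frac{Y}{6}$)
$S{\left(F,j \right)} = j + F \left(- \frac{1}{3} - \frac{j}{6}\right)$ ($S{\left(F,j \right)} = \left(- \frac{1}{3} - \frac{j}{6}\right) F + j = F \left(- \frac{1}{3} - \frac{j}{6}\right) + j = j + F \left(- \frac{1}{3} - \frac{j}{6}\right)$)
$\left(-745 - 2459\right) \left(4001 + S{\left(\frac{16 + 19}{-2 + 32},52 \right)}\right) = \left(-745 - 2459\right) \left(4001 - \left(-52 + \frac{16 + 19}{3 \left(-2 + 32\right)} + \frac{1}{6} \frac{16 + 19}{-2 + 32} \cdot 52\right)\right) = - 3204 \left(4001 - \left(-52 + \frac{1}{3} \cdot 35 \cdot \frac{1}{30} + \frac{1}{6} \cdot \frac{35}{30} \cdot 52\right)\right) = - 3204 \left(4001 - \left(-52 + \frac{1}{3} \cdot 35 \cdot \frac{1}{30} + \frac{1}{6} \cdot 35 \cdot \frac{1}{30} \cdot 52\right)\right) = - 3204 \left(4001 - \left(- \frac{929}{18} + \frac{91}{9}\right)\right) = - 3204 \left(4001 - - \frac{83}{2}\right) = - 3204 \left(4001 + \frac{83}{2}\right) = \left(-3204\right) \frac{8085}{2} = -12952170$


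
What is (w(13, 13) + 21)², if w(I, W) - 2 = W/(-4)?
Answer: 6241/16 ≈ 390.06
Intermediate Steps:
w(I, W) = 2 - W/4 (w(I, W) = 2 + W/(-4) = 2 + W*(-¼) = 2 - W/4)
(w(13, 13) + 21)² = ((2 - ¼*13) + 21)² = ((2 - 13/4) + 21)² = (-5/4 + 21)² = (79/4)² = 6241/16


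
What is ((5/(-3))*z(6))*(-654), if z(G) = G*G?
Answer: 39240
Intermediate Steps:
z(G) = G²
((5/(-3))*z(6))*(-654) = ((5/(-3))*6²)*(-654) = ((5*(-⅓))*36)*(-654) = -5/3*36*(-654) = -60*(-654) = 39240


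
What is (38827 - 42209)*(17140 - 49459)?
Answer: 109302858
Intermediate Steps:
(38827 - 42209)*(17140 - 49459) = -3382*(-32319) = 109302858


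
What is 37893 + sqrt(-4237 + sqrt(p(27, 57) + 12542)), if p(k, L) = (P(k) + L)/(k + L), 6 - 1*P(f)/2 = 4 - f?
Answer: 37893 + sqrt(-7474068 + 42*sqrt(22126503))/42 ≈ 37893.0 + 64.226*I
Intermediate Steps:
P(f) = 4 + 2*f (P(f) = 12 - 2*(4 - f) = 12 + (-8 + 2*f) = 4 + 2*f)
p(k, L) = (4 + L + 2*k)/(L + k) (p(k, L) = ((4 + 2*k) + L)/(k + L) = (4 + L + 2*k)/(L + k))
37893 + sqrt(-4237 + sqrt(p(27, 57) + 12542)) = 37893 + sqrt(-4237 + sqrt((4 + 57 + 2*27)/(57 + 27) + 12542)) = 37893 + sqrt(-4237 + sqrt((4 + 57 + 54)/84 + 12542)) = 37893 + sqrt(-4237 + sqrt((1/84)*115 + 12542)) = 37893 + sqrt(-4237 + sqrt(115/84 + 12542)) = 37893 + sqrt(-4237 + sqrt(1053643/84)) = 37893 + sqrt(-4237 + sqrt(22126503)/42)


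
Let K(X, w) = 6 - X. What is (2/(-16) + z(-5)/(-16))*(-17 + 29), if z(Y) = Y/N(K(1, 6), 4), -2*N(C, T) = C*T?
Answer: -15/8 ≈ -1.8750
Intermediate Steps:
N(C, T) = -C*T/2
z(Y) = -Y/10 (z(Y) = Y/((-½*(6 - 1*1)*4)) = Y/((-½*(6 - 1)*4)) = Y/((-½*5*4)) = Y/(-10) = Y*(-⅒) = -Y/10)
(2/(-16) + z(-5)/(-16))*(-17 + 29) = (2/(-16) - ⅒*(-5)/(-16))*(-17 + 29) = (2*(-1/16) + (½)*(-1/16))*12 = (-⅛ - 1/32)*12 = -5/32*12 = -15/8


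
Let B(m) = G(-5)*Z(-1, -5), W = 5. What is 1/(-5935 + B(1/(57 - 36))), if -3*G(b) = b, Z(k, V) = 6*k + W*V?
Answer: -3/17960 ≈ -0.00016704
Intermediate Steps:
Z(k, V) = 5*V + 6*k (Z(k, V) = 6*k + 5*V = 5*V + 6*k)
G(b) = -b/3
B(m) = -155/3 (B(m) = (-⅓*(-5))*(5*(-5) + 6*(-1)) = 5*(-25 - 6)/3 = (5/3)*(-31) = -155/3)
1/(-5935 + B(1/(57 - 36))) = 1/(-5935 - 155/3) = 1/(-17960/3) = -3/17960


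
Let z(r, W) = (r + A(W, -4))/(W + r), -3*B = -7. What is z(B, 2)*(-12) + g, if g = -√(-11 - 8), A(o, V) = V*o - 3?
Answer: 24 - I*√19 ≈ 24.0 - 4.3589*I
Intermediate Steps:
B = 7/3 (B = -⅓*(-7) = 7/3 ≈ 2.3333)
A(o, V) = -3 + V*o
z(r, W) = (-3 + r - 4*W)/(W + r) (z(r, W) = (r + (-3 - 4*W))/(W + r) = (-3 + r - 4*W)/(W + r))
g = -I*√19 (g = -√(-19) = -I*√19 ≈ -4.3589*I)
z(B, 2)*(-12) + g = ((-3 + 7/3 - 4*2)/(2 + 7/3))*(-12) - I*√19 = ((-3 + 7/3 - 8)/(13/3))*(-12) - I*√19 = ((3/13)*(-26/3))*(-12) - I*√19 = -2*(-12) - I*√19 = 24 - I*√19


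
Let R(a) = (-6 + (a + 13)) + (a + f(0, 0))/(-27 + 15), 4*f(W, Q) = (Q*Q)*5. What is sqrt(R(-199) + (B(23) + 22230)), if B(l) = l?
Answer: sqrt(794793)/6 ≈ 148.59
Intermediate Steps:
f(W, Q) = 5*Q**2/4 (f(W, Q) = ((Q*Q)*5)/4 = (Q**2*5)/4 = (5*Q**2)/4 = 5*Q**2/4)
R(a) = 7 + 11*a/12 (R(a) = (-6 + (a + 13)) + (a + (5/4)*0**2)/(-27 + 15) = (-6 + (13 + a)) + (a + (5/4)*0)/(-12) = (7 + a) + (a + 0)*(-1/12) = (7 + a) + a*(-1/12) = (7 + a) - a/12 = 7 + 11*a/12)
sqrt(R(-199) + (B(23) + 22230)) = sqrt((7 + (11/12)*(-199)) + (23 + 22230)) = sqrt((7 - 2189/12) + 22253) = sqrt(-2105/12 + 22253) = sqrt(264931/12) = sqrt(794793)/6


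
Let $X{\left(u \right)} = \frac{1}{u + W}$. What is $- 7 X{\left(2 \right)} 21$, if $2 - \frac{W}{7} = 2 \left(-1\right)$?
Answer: $- \frac{49}{10} \approx -4.9$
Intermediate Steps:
$W = 28$ ($W = 14 - 7 \cdot 2 \left(-1\right) = 14 - -14 = 14 + 14 = 28$)
$X{\left(u \right)} = \frac{1}{28 + u}$ ($X{\left(u \right)} = \frac{1}{u + 28} = \frac{1}{28 + u}$)
$- 7 X{\left(2 \right)} 21 = - \frac{7}{28 + 2} \cdot 21 = - \frac{7}{30} \cdot 21 = \left(-7\right) \frac{1}{30} \cdot 21 = \left(- \frac{7}{30}\right) 21 = - \frac{49}{10}$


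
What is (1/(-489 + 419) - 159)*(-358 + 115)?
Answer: 2704833/70 ≈ 38641.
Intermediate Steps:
(1/(-489 + 419) - 159)*(-358 + 115) = (1/(-70) - 159)*(-243) = (-1/70 - 159)*(-243) = -11131/70*(-243) = 2704833/70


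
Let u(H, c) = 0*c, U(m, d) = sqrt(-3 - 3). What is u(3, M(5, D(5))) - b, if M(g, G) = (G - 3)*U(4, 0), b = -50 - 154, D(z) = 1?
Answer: 204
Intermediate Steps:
b = -204
U(m, d) = I*sqrt(6) (U(m, d) = sqrt(-6) = I*sqrt(6))
M(g, G) = I*sqrt(6)*(-3 + G) (M(g, G) = (G - 3)*(I*sqrt(6)) = (-3 + G)*(I*sqrt(6)) = I*sqrt(6)*(-3 + G))
u(H, c) = 0
u(3, M(5, D(5))) - b = 0 - 1*(-204) = 0 + 204 = 204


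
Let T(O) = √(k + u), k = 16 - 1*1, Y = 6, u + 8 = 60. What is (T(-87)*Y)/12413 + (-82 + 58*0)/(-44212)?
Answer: 41/22106 + 6*√67/12413 ≈ 0.0058112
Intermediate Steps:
u = 52 (u = -8 + 60 = 52)
k = 15 (k = 16 - 1 = 15)
T(O) = √67 (T(O) = √(15 + 52) = √67)
(T(-87)*Y)/12413 + (-82 + 58*0)/(-44212) = (√67*6)/12413 + (-82 + 58*0)/(-44212) = (6*√67)*(1/12413) + (-82 + 0)*(-1/44212) = 6*√67/12413 - 82*(-1/44212) = 6*√67/12413 + 41/22106 = 41/22106 + 6*√67/12413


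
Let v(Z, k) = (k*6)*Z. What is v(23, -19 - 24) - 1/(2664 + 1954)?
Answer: -27403213/4618 ≈ -5934.0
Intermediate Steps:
v(Z, k) = 6*Z*k (v(Z, k) = (6*k)*Z = 6*Z*k)
v(23, -19 - 24) - 1/(2664 + 1954) = 6*23*(-19 - 24) - 1/(2664 + 1954) = 6*23*(-43) - 1/4618 = -5934 - 1*1/4618 = -5934 - 1/4618 = -27403213/4618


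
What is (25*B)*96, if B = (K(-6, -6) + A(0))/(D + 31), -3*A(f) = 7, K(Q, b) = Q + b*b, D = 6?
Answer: 66400/37 ≈ 1794.6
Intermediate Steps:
K(Q, b) = Q + b**2
A(f) = -7/3 (A(f) = -1/3*7 = -7/3)
B = 83/111 (B = ((-6 + (-6)**2) - 7/3)/(6 + 31) = ((-6 + 36) - 7/3)/37 = (30 - 7/3)*(1/37) = (83/3)*(1/37) = 83/111 ≈ 0.74775)
(25*B)*96 = (25*(83/111))*96 = (2075/111)*96 = 66400/37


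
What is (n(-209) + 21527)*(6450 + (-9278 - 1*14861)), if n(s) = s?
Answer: -377094102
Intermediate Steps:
(n(-209) + 21527)*(6450 + (-9278 - 1*14861)) = (-209 + 21527)*(6450 + (-9278 - 1*14861)) = 21318*(6450 + (-9278 - 14861)) = 21318*(6450 - 24139) = 21318*(-17689) = -377094102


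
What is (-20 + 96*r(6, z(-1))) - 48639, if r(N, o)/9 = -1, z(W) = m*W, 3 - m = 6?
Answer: -49523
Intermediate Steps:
m = -3 (m = 3 - 1*6 = 3 - 6 = -3)
z(W) = -3*W
r(N, o) = -9 (r(N, o) = 9*(-1) = -9)
(-20 + 96*r(6, z(-1))) - 48639 = (-20 + 96*(-9)) - 48639 = (-20 - 864) - 48639 = -884 - 48639 = -49523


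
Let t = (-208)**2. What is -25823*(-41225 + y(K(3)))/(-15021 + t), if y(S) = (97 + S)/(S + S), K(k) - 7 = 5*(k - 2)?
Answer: 25546461493/677832 ≈ 37689.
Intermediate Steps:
t = 43264
K(k) = -3 + 5*k (K(k) = 7 + 5*(k - 2) = 7 + 5*(-2 + k) = 7 + (-10 + 5*k) = -3 + 5*k)
y(S) = (97 + S)/(2*S) (y(S) = (97 + S)/((2*S)) = (97 + S)*(1/(2*S)) = (97 + S)/(2*S))
-25823*(-41225 + y(K(3)))/(-15021 + t) = -25823*(-41225 + (97 + (-3 + 5*3))/(2*(-3 + 5*3)))/(-15021 + 43264) = -(-1064553175/28243 + 25823*(97 + (-3 + 15))/(56486*(-3 + 15))) = -25823/(28243/(-41225 + (1/2)*(97 + 12)/12)) = -25823/(28243/(-41225 + (1/2)*(1/12)*109)) = -25823/(28243/(-41225 + 109/24)) = -25823/(28243/(-989291/24)) = -25823/(28243*(-24/989291)) = -25823/(-677832/989291) = -25823*(-989291/677832) = 25546461493/677832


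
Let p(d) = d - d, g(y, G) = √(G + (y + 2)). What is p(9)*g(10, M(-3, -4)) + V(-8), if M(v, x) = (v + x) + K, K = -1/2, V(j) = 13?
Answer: 13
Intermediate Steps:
K = -½ (K = -1*½ = -½ ≈ -0.50000)
M(v, x) = -½ + v + x (M(v, x) = (v + x) - ½ = -½ + v + x)
g(y, G) = √(2 + G + y) (g(y, G) = √(G + (2 + y)) = √(2 + G + y))
p(d) = 0
p(9)*g(10, M(-3, -4)) + V(-8) = 0*√(2 + (-½ - 3 - 4) + 10) + 13 = 0*√(2 - 15/2 + 10) + 13 = 0*√(9/2) + 13 = 0*(3*√2/2) + 13 = 0 + 13 = 13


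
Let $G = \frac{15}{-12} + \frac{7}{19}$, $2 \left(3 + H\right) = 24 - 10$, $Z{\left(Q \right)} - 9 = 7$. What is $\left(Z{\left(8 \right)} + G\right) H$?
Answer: $\frac{1149}{19} \approx 60.474$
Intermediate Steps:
$Z{\left(Q \right)} = 16$ ($Z{\left(Q \right)} = 9 + 7 = 16$)
$H = 4$ ($H = -3 + \frac{24 - 10}{2} = -3 + \frac{1}{2} \cdot 14 = -3 + 7 = 4$)
$G = - \frac{67}{76}$ ($G = 15 \left(- \frac{1}{12}\right) + 7 \cdot \frac{1}{19} = - \frac{5}{4} + \frac{7}{19} = - \frac{67}{76} \approx -0.88158$)
$\left(Z{\left(8 \right)} + G\right) H = \left(16 - \frac{67}{76}\right) 4 = \frac{1149}{76} \cdot 4 = \frac{1149}{19}$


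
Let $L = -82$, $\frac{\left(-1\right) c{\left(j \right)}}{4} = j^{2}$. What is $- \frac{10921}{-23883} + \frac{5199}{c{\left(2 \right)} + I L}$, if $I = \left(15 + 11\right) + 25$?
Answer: $- \frac{78321359}{100260834} \approx -0.78118$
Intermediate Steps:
$c{\left(j \right)} = - 4 j^{2}$
$I = 51$ ($I = 26 + 25 = 51$)
$- \frac{10921}{-23883} + \frac{5199}{c{\left(2 \right)} + I L} = - \frac{10921}{-23883} + \frac{5199}{- 4 \cdot 2^{2} + 51 \left(-82\right)} = \left(-10921\right) \left(- \frac{1}{23883}\right) + \frac{5199}{\left(-4\right) 4 - 4182} = \frac{10921}{23883} + \frac{5199}{-16 - 4182} = \frac{10921}{23883} + \frac{5199}{-4198} = \frac{10921}{23883} + 5199 \left(- \frac{1}{4198}\right) = \frac{10921}{23883} - \frac{5199}{4198} = - \frac{78321359}{100260834}$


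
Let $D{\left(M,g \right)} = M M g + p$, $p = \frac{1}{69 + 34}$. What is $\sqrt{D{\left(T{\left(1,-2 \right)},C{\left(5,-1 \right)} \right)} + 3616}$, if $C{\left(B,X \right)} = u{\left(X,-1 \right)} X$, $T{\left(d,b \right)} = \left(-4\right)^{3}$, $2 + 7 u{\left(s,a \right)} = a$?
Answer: $\frac{\sqrt{2792293847}}{721} \approx 73.29$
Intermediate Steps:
$u{\left(s,a \right)} = - \frac{2}{7} + \frac{a}{7}$
$p = \frac{1}{103} \approx 0.0097087$
$T{\left(d,b \right)} = -64$
$C{\left(B,X \right)} = - \frac{3 X}{7}$ ($C{\left(B,X \right)} = \left(- \frac{2}{7} + \frac{1}{7} \left(-1\right)\right) X = \left(- \frac{2}{7} - \frac{1}{7}\right) X = - \frac{3 X}{7}$)
$D{\left(M,g \right)} = \frac{1}{103} + g M^{2}$ ($D{\left(M,g \right)} = M M g + \frac{1}{103} = M^{2} g + \frac{1}{103} = g M^{2} + \frac{1}{103} = \frac{1}{103} + g M^{2}$)
$\sqrt{D{\left(T{\left(1,-2 \right)},C{\left(5,-1 \right)} \right)} + 3616} = \sqrt{\left(\frac{1}{103} + \left(- \frac{3}{7}\right) \left(-1\right) \left(-64\right)^{2}\right) + 3616} = \sqrt{\left(\frac{1}{103} + \frac{3}{7} \cdot 4096\right) + 3616} = \sqrt{\left(\frac{1}{103} + \frac{12288}{7}\right) + 3616} = \sqrt{\frac{1265671}{721} + 3616} = \sqrt{\frac{3872807}{721}} = \frac{\sqrt{2792293847}}{721}$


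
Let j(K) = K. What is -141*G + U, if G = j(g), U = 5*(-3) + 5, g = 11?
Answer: -1561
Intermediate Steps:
U = -10 (U = -15 + 5 = -10)
G = 11
-141*G + U = -141*11 - 10 = -1551 - 10 = -1561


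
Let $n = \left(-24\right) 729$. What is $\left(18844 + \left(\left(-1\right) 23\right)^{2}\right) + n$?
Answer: $1877$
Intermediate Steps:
$n = -17496$
$\left(18844 + \left(\left(-1\right) 23\right)^{2}\right) + n = \left(18844 + \left(\left(-1\right) 23\right)^{2}\right) - 17496 = \left(18844 + \left(-23\right)^{2}\right) - 17496 = \left(18844 + 529\right) - 17496 = 19373 - 17496 = 1877$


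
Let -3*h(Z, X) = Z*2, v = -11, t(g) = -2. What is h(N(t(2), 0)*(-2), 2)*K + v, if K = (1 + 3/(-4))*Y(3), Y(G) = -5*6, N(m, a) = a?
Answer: -11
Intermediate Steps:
Y(G) = -30
h(Z, X) = -2*Z/3 (h(Z, X) = -Z*2/3 = -2*Z/3)
K = -15/2 (K = (1 + 3/(-4))*(-30) = (1 + 3*(-¼))*(-30) = (1 - ¾)*(-30) = (¼)*(-30) = -15/2 ≈ -7.5000)
h(N(t(2), 0)*(-2), 2)*K + v = -0*(-2)*(-15/2) - 11 = -⅔*0*(-15/2) - 11 = 0*(-15/2) - 11 = 0 - 11 = -11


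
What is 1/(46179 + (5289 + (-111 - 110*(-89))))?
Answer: 1/61147 ≈ 1.6354e-5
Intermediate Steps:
1/(46179 + (5289 + (-111 - 110*(-89)))) = 1/(46179 + (5289 + (-111 + 9790))) = 1/(46179 + (5289 + 9679)) = 1/(46179 + 14968) = 1/61147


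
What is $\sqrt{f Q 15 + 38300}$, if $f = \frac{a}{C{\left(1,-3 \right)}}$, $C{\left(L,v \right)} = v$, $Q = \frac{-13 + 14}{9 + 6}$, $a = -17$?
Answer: $\frac{\sqrt{344751}}{3} \approx 195.72$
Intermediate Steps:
$Q = \frac{1}{15}$ ($Q = 1 \cdot \frac{1}{15} = \frac{1}{15} \approx 0.066667$)
$f = \frac{17}{3}$ ($f = - \frac{17}{-3} = \left(-17\right) \left(- \frac{1}{3}\right) = \frac{17}{3} \approx 5.6667$)
$\sqrt{f Q 15 + 38300} = \sqrt{\frac{17}{3} \cdot \frac{1}{15} \cdot 15 + 38300} = \sqrt{\frac{17}{45} \cdot 15 + 38300} = \sqrt{\frac{17}{3} + 38300} = \sqrt{\frac{114917}{3}} = \frac{\sqrt{344751}}{3}$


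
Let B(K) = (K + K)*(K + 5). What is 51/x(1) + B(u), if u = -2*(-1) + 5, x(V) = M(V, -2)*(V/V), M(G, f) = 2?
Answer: 387/2 ≈ 193.50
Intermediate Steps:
x(V) = 2 (x(V) = 2*(V/V) = 2*1 = 2)
u = 7 (u = 2 + 5 = 7)
B(K) = 2*K*(5 + K) (B(K) = (2*K)*(5 + K) = 2*K*(5 + K))
51/x(1) + B(u) = 51/2 + 2*7*(5 + 7) = 51*(½) + 2*7*12 = 51/2 + 168 = 387/2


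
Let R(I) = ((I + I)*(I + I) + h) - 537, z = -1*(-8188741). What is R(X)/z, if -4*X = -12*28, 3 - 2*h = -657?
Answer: 2547/744431 ≈ 0.0034214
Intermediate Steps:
h = 330 (h = 3/2 - 1/2*(-657) = 3/2 + 657/2 = 330)
X = 84 (X = -(-3)*28 = -1/4*(-336) = 84)
z = 8188741
R(I) = -207 + 4*I**2 (R(I) = ((I + I)*(I + I) + 330) - 537 = ((2*I)*(2*I) + 330) - 537 = (4*I**2 + 330) - 537 = (330 + 4*I**2) - 537 = -207 + 4*I**2)
R(X)/z = (-207 + 4*84**2)/8188741 = (-207 + 4*7056)*(1/8188741) = (-207 + 28224)*(1/8188741) = 28017*(1/8188741) = 2547/744431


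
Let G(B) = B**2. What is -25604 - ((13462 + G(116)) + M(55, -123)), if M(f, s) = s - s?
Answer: -52522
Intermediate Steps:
M(f, s) = 0
-25604 - ((13462 + G(116)) + M(55, -123)) = -25604 - ((13462 + 116**2) + 0) = -25604 - ((13462 + 13456) + 0) = -25604 - (26918 + 0) = -25604 - 1*26918 = -25604 - 26918 = -52522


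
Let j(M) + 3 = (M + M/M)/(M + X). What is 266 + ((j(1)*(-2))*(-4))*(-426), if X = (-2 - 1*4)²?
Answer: 381314/37 ≈ 10306.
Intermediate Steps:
X = 36 (X = (-2 - 4)² = (-6)² = 36)
j(M) = -3 + (1 + M)/(36 + M) (j(M) = -3 + (M + M/M)/(M + 36) = -3 + (M + 1)/(36 + M) = -3 + (1 + M)/(36 + M))
266 + ((j(1)*(-2))*(-4))*(-426) = 266 + ((((-107 - 2*1)/(36 + 1))*(-2))*(-4))*(-426) = 266 + ((((-107 - 2)/37)*(-2))*(-4))*(-426) = 266 + ((((1/37)*(-109))*(-2))*(-4))*(-426) = 266 + (-109/37*(-2)*(-4))*(-426) = 266 + ((218/37)*(-4))*(-426) = 266 - 872/37*(-426) = 266 + 371472/37 = 381314/37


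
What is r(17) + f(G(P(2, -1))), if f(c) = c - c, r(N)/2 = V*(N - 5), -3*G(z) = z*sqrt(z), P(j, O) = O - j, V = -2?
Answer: -48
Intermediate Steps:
G(z) = -z**(3/2)/3 (G(z) = -z*sqrt(z)/3 = -z**(3/2)/3)
r(N) = 20 - 4*N (r(N) = 2*(-2*(N - 5)) = 2*(-2*(-5 + N)) = 2*(10 - 2*N) = 20 - 4*N)
f(c) = 0
r(17) + f(G(P(2, -1))) = (20 - 4*17) + 0 = (20 - 68) + 0 = -48 + 0 = -48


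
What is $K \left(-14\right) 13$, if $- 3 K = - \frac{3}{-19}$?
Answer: $\frac{182}{19} \approx 9.5789$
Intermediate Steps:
$K = - \frac{1}{19}$ ($K = - \frac{\left(-3\right) \frac{1}{-19}}{3} = - \frac{\left(-3\right) \left(- \frac{1}{19}\right)}{3} = \left(- \frac{1}{3}\right) \frac{3}{19} = - \frac{1}{19} \approx -0.052632$)
$K \left(-14\right) 13 = \left(- \frac{1}{19}\right) \left(-14\right) 13 = \frac{14}{19} \cdot 13 = \frac{182}{19}$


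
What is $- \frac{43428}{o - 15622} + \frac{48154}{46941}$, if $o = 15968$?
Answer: $- \frac{1010946232}{8120793} \approx -124.49$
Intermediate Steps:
$- \frac{43428}{o - 15622} + \frac{48154}{46941} = - \frac{43428}{15968 - 15622} + \frac{48154}{46941} = - \frac{43428}{346} + 48154 \cdot \frac{1}{46941} = \left(-43428\right) \frac{1}{346} + \frac{48154}{46941} = - \frac{21714}{173} + \frac{48154}{46941} = - \frac{1010946232}{8120793}$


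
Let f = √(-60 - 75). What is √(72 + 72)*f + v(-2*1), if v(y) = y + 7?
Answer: 5 + 36*I*√15 ≈ 5.0 + 139.43*I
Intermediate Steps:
f = 3*I*√15 (f = √(-135) = 3*I*√15 ≈ 11.619*I)
v(y) = 7 + y
√(72 + 72)*f + v(-2*1) = √(72 + 72)*(3*I*√15) + (7 - 2*1) = √144*(3*I*√15) + (7 - 2) = 12*(3*I*√15) + 5 = 36*I*√15 + 5 = 5 + 36*I*√15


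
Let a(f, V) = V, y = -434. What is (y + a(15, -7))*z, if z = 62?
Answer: -27342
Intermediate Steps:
(y + a(15, -7))*z = (-434 - 7)*62 = -441*62 = -27342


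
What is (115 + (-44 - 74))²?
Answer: 9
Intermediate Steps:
(115 + (-44 - 74))² = (115 - 118)² = (-3)² = 9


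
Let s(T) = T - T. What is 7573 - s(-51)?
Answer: 7573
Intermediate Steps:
s(T) = 0
7573 - s(-51) = 7573 - 1*0 = 7573 + 0 = 7573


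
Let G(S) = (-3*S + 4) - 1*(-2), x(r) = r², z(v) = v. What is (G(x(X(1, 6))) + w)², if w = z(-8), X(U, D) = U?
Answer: 25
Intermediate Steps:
w = -8
G(S) = 6 - 3*S (G(S) = (4 - 3*S) + 2 = 6 - 3*S)
(G(x(X(1, 6))) + w)² = ((6 - 3*1²) - 8)² = ((6 - 3*1) - 8)² = ((6 - 3) - 8)² = (3 - 8)² = (-5)² = 25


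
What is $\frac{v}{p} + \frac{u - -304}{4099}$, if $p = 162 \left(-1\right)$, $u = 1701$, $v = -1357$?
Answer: $\frac{5887153}{664038} \approx 8.8657$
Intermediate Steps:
$p = -162$
$\frac{v}{p} + \frac{u - -304}{4099} = - \frac{1357}{-162} + \frac{1701 - -304}{4099} = \left(-1357\right) \left(- \frac{1}{162}\right) + \left(1701 + 304\right) \frac{1}{4099} = \frac{1357}{162} + 2005 \cdot \frac{1}{4099} = \frac{1357}{162} + \frac{2005}{4099} = \frac{5887153}{664038}$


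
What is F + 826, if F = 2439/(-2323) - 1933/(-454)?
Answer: 874517345/1054642 ≈ 829.21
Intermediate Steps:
F = 3383053/1054642 (F = 2439*(-1/2323) - 1933*(-1/454) = -2439/2323 + 1933/454 = 3383053/1054642 ≈ 3.2078)
F + 826 = 3383053/1054642 + 826 = 874517345/1054642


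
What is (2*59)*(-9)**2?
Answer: 9558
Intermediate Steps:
(2*59)*(-9)**2 = 118*81 = 9558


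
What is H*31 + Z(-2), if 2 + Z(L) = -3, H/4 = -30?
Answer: -3725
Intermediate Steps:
H = -120 (H = 4*(-30) = -120)
Z(L) = -5 (Z(L) = -2 - 3 = -5)
H*31 + Z(-2) = -120*31 - 5 = -3720 - 5 = -3725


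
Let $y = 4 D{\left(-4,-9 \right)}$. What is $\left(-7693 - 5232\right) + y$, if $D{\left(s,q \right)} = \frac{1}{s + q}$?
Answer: $- \frac{168029}{13} \approx -12925.0$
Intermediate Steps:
$D{\left(s,q \right)} = \frac{1}{q + s}$
$y = - \frac{4}{13}$ ($y = \frac{4}{-9 - 4} = \frac{4}{-13} = 4 \left(- \frac{1}{13}\right) = - \frac{4}{13} \approx -0.30769$)
$\left(-7693 - 5232\right) + y = \left(-7693 - 5232\right) - \frac{4}{13} = -12925 - \frac{4}{13} = - \frac{168029}{13}$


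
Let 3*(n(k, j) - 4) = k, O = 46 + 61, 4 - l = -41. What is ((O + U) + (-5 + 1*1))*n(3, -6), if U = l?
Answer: 740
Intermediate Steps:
l = 45 (l = 4 - 1*(-41) = 4 + 41 = 45)
O = 107
U = 45
n(k, j) = 4 + k/3
((O + U) + (-5 + 1*1))*n(3, -6) = ((107 + 45) + (-5 + 1*1))*(4 + (1/3)*3) = (152 + (-5 + 1))*(4 + 1) = (152 - 4)*5 = 148*5 = 740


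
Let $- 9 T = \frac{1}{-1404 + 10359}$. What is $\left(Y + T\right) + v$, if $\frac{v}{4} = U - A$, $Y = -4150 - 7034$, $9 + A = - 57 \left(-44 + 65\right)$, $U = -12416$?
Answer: $- \frac{4515254281}{80595} \approx -56024.0$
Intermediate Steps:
$T = - \frac{1}{80595}$ ($T = - \frac{1}{9 \left(-1404 + 10359\right)} = - \frac{1}{9 \cdot 8955} = \left(- \frac{1}{9}\right) \frac{1}{8955} = - \frac{1}{80595} \approx -1.2408 \cdot 10^{-5}$)
$A = -1206$ ($A = -9 - 57 \left(-44 + 65\right) = -9 - 1197 = -1206$)
$Y = -11184$
$v = -44840$ ($v = 4 \left(-12416 - -1206\right) = 4 \left(-12416 + 1206\right) = 4 \left(-11210\right) = -44840$)
$\left(Y + T\right) + v = \left(-11184 - \frac{1}{80595}\right) - 44840 = - \frac{901374481}{80595} - 44840 = - \frac{4515254281}{80595}$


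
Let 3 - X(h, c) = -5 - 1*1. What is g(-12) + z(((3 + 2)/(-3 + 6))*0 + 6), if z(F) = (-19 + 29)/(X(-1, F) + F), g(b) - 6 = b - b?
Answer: 20/3 ≈ 6.6667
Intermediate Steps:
X(h, c) = 9 (X(h, c) = 3 - (-5 - 1*1) = 3 - (-5 - 1) = 3 - 1*(-6) = 3 + 6 = 9)
g(b) = 6 (g(b) = 6 + (b - b) = 6 + 0 = 6)
z(F) = 10/(9 + F) (z(F) = (-19 + 29)/(9 + F) = 10/(9 + F))
g(-12) + z(((3 + 2)/(-3 + 6))*0 + 6) = 6 + 10/(9 + (((3 + 2)/(-3 + 6))*0 + 6)) = 6 + 10/(9 + ((5/3)*0 + 6)) = 6 + 10/(9 + (0 + 6)) = 6 + 10/(9 + 6) = 6 + 10/15 = 6 + 10*(1/15) = 6 + ⅔ = 20/3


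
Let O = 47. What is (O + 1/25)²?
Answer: 1382976/625 ≈ 2212.8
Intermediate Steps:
(O + 1/25)² = (47 + 1/25)² = (1176/25)² = 1382976/625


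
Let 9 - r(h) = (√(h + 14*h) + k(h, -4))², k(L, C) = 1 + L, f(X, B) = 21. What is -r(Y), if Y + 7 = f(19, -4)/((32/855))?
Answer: 324025833/1024 + 17763*√531930/128 ≈ 4.1764e+5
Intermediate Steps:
Y = 17731/32 (Y = -7 + 21/((32/855)) = -7 + 21/((32*(1/855))) = -7 + 21/(32/855) = -7 + 21*(855/32) = -7 + 17955/32 = 17731/32 ≈ 554.09)
r(h) = 9 - (1 + h + √15*√h)² (r(h) = 9 - (√(h + 14*h) + (1 + h))² = 9 - (√(15*h) + (1 + h))² = 9 - (√15*√h + (1 + h))² = 9 - (1 + h + √15*√h)²)
-r(Y) = -(9 - (1 + 17731/32 + √15*√(17731/32))²) = -(9 - (1 + 17731/32 + √15*(√35462/8))²) = -(9 - (1 + 17731/32 + √531930/8)²) = -(9 - (17763/32 + √531930/8)²) = -9 + (17763/32 + √531930/8)²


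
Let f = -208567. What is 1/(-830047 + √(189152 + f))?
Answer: -830047/688978041624 - I*√19415/688978041624 ≈ -1.2048e-6 - 2.0224e-10*I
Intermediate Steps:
1/(-830047 + √(189152 + f)) = 1/(-830047 + √(189152 - 208567)) = 1/(-830047 + √(-19415)) = 1/(-830047 + I*√19415)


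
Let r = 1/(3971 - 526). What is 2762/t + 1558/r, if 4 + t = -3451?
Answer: 18544053288/3455 ≈ 5.3673e+6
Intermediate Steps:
t = -3455 (t = -4 - 3451 = -3455)
r = 1/3445 ≈ 0.00029028
2762/t + 1558/r = 2762/(-3455) + 1558/(1/3445) = 2762*(-1/3455) + 1558*3445 = -2762/3455 + 5367310 = 18544053288/3455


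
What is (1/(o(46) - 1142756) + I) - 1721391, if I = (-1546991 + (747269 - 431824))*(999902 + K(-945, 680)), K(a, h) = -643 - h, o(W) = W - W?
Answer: -1405358694204610901/1142756 ≈ -1.2298e+12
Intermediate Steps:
o(W) = 0
I = -1229795973134 (I = (-1546991 + (747269 - 431824))*(999902 + (-643 - 1*680)) = (-1546991 + 315445)*(999902 + (-643 - 680)) = -1231546*(999902 - 1323) = -1231546*998579 = -1229795973134)
(1/(o(46) - 1142756) + I) - 1721391 = (1/(0 - 1142756) - 1229795973134) - 1721391 = (1/(-1142756) - 1229795973134) - 1721391 = (-1/1142756 - 1229795973134) - 1721391 = -1405356727074717305/1142756 - 1721391 = -1405358694204610901/1142756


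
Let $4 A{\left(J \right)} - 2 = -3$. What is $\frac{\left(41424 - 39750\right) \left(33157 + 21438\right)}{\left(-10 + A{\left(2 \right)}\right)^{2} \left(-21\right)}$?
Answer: $- \frac{487424160}{11767} \approx -41423.0$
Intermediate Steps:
$A{\left(J \right)} = - \frac{1}{4}$ ($A{\left(J \right)} = \frac{1}{2} + \frac{1}{4} \left(-3\right) = \frac{1}{2} - \frac{3}{4} = - \frac{1}{4}$)
$\frac{\left(41424 - 39750\right) \left(33157 + 21438\right)}{\left(-10 + A{\left(2 \right)}\right)^{2} \left(-21\right)} = \frac{\left(41424 - 39750\right) \left(33157 + 21438\right)}{\left(-10 - \frac{1}{4}\right)^{2} \left(-21\right)} = \frac{1674 \cdot 54595}{\left(- \frac{41}{4}\right)^{2} \left(-21\right)} = \frac{91392030}{\frac{1681}{16} \left(-21\right)} = \frac{91392030}{- \frac{35301}{16}} = 91392030 \left(- \frac{16}{35301}\right) = - \frac{487424160}{11767}$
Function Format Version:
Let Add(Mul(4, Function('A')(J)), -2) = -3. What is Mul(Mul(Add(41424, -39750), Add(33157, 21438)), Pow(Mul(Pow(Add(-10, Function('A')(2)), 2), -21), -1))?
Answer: Rational(-487424160, 11767) ≈ -41423.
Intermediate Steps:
Function('A')(J) = Rational(-1, 4) (Function('A')(J) = Add(Rational(1, 2), Mul(Rational(1, 4), -3)) = Add(Rational(1, 2), Rational(-3, 4)) = Rational(-1, 4))
Mul(Mul(Add(41424, -39750), Add(33157, 21438)), Pow(Mul(Pow(Add(-10, Function('A')(2)), 2), -21), -1)) = Mul(Mul(Add(41424, -39750), Add(33157, 21438)), Pow(Mul(Pow(Add(-10, Rational(-1, 4)), 2), -21), -1)) = Mul(Mul(1674, 54595), Pow(Mul(Pow(Rational(-41, 4), 2), -21), -1)) = Mul(91392030, Pow(Mul(Rational(1681, 16), -21), -1)) = Mul(91392030, Pow(Rational(-35301, 16), -1)) = Mul(91392030, Rational(-16, 35301)) = Rational(-487424160, 11767)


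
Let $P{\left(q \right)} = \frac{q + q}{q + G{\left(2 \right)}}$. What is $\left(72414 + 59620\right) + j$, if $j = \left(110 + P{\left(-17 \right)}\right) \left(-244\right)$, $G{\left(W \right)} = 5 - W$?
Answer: $\frac{732210}{7} \approx 1.046 \cdot 10^{5}$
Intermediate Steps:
$P{\left(q \right)} = \frac{2 q}{3 + q}$ ($P{\left(q \right)} = \frac{q + q}{q + \left(5 - 2\right)} = \frac{2 q}{q + \left(5 - 2\right)} = \frac{2 q}{q + 3} = \frac{2 q}{3 + q}$)
$j = - \frac{192028}{7}$ ($j = \left(110 + 2 \left(-17\right) \frac{1}{3 - 17}\right) \left(-244\right) = \left(110 + 2 \left(-17\right) \frac{1}{-14}\right) \left(-244\right) = \left(110 + 2 \left(-17\right) \left(- \frac{1}{14}\right)\right) \left(-244\right) = \left(110 + \frac{17}{7}\right) \left(-244\right) = \frac{787}{7} \left(-244\right) = - \frac{192028}{7} \approx -27433.0$)
$\left(72414 + 59620\right) + j = \left(72414 + 59620\right) - \frac{192028}{7} = 132034 - \frac{192028}{7} = \frac{732210}{7}$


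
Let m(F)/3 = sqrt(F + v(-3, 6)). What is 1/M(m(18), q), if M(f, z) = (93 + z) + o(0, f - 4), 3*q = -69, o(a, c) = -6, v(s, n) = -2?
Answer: 1/64 ≈ 0.015625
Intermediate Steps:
m(F) = 3*sqrt(-2 + F) (m(F) = 3*sqrt(F - 2) = 3*sqrt(-2 + F))
q = -23 (q = (1/3)*(-69) = -23)
M(f, z) = 87 + z (M(f, z) = (93 + z) - 6 = 87 + z)
1/M(m(18), q) = 1/(87 - 23) = 1/64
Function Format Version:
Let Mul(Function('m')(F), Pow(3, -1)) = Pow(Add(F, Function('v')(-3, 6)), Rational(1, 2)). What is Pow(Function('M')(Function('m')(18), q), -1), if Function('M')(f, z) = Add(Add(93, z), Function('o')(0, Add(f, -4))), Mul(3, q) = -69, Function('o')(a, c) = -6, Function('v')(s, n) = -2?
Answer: Rational(1, 64) ≈ 0.015625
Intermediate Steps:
Function('m')(F) = Mul(3, Pow(Add(-2, F), Rational(1, 2))) (Function('m')(F) = Mul(3, Pow(Add(F, -2), Rational(1, 2))) = Mul(3, Pow(Add(-2, F), Rational(1, 2))))
q = -23 (q = Mul(Rational(1, 3), -69) = -23)
Function('M')(f, z) = Add(87, z) (Function('M')(f, z) = Add(Add(93, z), -6) = Add(87, z))
Pow(Function('M')(Function('m')(18), q), -1) = Pow(Add(87, -23), -1) = Pow(64, -1) = Rational(1, 64)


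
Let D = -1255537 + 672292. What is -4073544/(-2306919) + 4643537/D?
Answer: -2778796520741/448499657385 ≈ -6.1958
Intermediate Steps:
D = -583245
-4073544/(-2306919) + 4643537/D = -4073544/(-2306919) + 4643537/(-583245) = -4073544*(-1/2306919) + 4643537*(-1/583245) = 1357848/768973 - 4643537/583245 = -2778796520741/448499657385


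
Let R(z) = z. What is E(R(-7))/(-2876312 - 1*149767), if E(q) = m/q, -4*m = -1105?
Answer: 1105/84730212 ≈ 1.3041e-5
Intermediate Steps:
m = 1105/4 (m = -¼*(-1105) = 1105/4 ≈ 276.25)
E(q) = 1105/(4*q)
E(R(-7))/(-2876312 - 1*149767) = ((1105/4)/(-7))/(-2876312 - 1*149767) = ((1105/4)*(-⅐))/(-2876312 - 149767) = -1105/28/(-3026079) = -1105/28*(-1/3026079) = 1105/84730212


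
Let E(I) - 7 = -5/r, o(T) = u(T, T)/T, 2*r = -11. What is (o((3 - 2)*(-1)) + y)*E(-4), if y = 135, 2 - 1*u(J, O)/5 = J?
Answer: 10440/11 ≈ 949.09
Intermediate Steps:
r = -11/2 (r = (½)*(-11) = -11/2 ≈ -5.5000)
u(J, O) = 10 - 5*J
o(T) = (10 - 5*T)/T
E(I) = 87/11 (E(I) = 7 - 5/(-11/2) = 7 - 5*(-2/11) = 7 + 10/11 = 87/11)
(o((3 - 2)*(-1)) + y)*E(-4) = ((-5 + 10/(((3 - 2)*(-1)))) + 135)*(87/11) = ((-5 + 10/((1*(-1)))) + 135)*(87/11) = ((-5 + 10/(-1)) + 135)*(87/11) = ((-5 + 10*(-1)) + 135)*(87/11) = ((-5 - 10) + 135)*(87/11) = (-15 + 135)*(87/11) = 120*(87/11) = 10440/11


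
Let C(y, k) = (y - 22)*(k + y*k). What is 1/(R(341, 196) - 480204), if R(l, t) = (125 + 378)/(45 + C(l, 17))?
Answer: -1854711/890639640541 ≈ -2.0824e-6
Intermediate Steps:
C(y, k) = (-22 + y)*(k + k*y)
R(l, t) = 503/(-329 - 357*l + 17*l**2) (R(l, t) = (125 + 378)/(45 + 17*(-22 + l**2 - 21*l)) = 503/(45 + (-374 - 357*l + 17*l**2)) = 503/(-329 - 357*l + 17*l**2))
1/(R(341, 196) - 480204) = 1/(503/(-329 - 357*341 + 17*341**2) - 480204) = 1/(503/(-329 - 121737 + 17*116281) - 480204) = 1/(503/(-329 - 121737 + 1976777) - 480204) = 1/(503/1854711 - 480204) = 1/(-890639640541/1854711) = -1854711/890639640541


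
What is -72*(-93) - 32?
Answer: 6664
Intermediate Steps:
-72*(-93) - 32 = 6696 - 32 = 6664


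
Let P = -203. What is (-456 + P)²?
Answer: 434281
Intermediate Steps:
(-456 + P)² = (-456 - 203)² = (-659)² = 434281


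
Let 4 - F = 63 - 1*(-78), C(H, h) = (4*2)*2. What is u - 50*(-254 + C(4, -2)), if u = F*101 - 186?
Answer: -2123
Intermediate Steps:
C(H, h) = 16 (C(H, h) = 8*2 = 16)
F = -137 (F = 4 - (63 - 1*(-78)) = 4 - (63 + 78) = 4 - 1*141 = 4 - 141 = -137)
u = -14023 (u = -137*101 - 186 = -13837 - 186 = -14023)
u - 50*(-254 + C(4, -2)) = -14023 - 50*(-254 + 16) = -14023 - 50*(-238) = -14023 + 11900 = -2123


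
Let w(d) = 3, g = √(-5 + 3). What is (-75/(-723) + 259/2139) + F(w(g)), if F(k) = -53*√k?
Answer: 115894/515499 - 53*√3 ≈ -91.574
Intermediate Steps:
g = I*√2 (g = √(-2) = I*√2 ≈ 1.4142*I)
(-75/(-723) + 259/2139) + F(w(g)) = (-75/(-723) + 259/2139) - 53*√3 = (-75*(-1/723) + 259*(1/2139)) - 53*√3 = (25/241 + 259/2139) - 53*√3 = 115894/515499 - 53*√3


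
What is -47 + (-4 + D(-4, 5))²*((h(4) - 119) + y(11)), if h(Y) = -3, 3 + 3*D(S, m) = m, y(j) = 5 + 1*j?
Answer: -11023/9 ≈ -1224.8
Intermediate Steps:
y(j) = 5 + j
D(S, m) = -1 + m/3
-47 + (-4 + D(-4, 5))²*((h(4) - 119) + y(11)) = -47 + (-4 + (-1 + (⅓)*5))²*((-3 - 119) + (5 + 11)) = -47 + (-4 + (-1 + 5/3))²*(-122 + 16) = -47 + (-4 + ⅔)²*(-106) = -47 + (-10/3)²*(-106) = -47 + (100/9)*(-106) = -47 - 10600/9 = -11023/9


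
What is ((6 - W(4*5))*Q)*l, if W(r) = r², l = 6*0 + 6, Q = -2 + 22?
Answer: -47280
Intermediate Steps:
Q = 20
l = 6 (l = 0 + 6 = 6)
((6 - W(4*5))*Q)*l = ((6 - (4*5)²)*20)*6 = ((6 - 1*20²)*20)*6 = ((6 - 1*400)*20)*6 = ((6 - 400)*20)*6 = -394*20*6 = -7880*6 = -47280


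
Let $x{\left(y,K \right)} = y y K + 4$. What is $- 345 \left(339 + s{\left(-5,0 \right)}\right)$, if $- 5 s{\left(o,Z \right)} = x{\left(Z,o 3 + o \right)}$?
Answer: $-116679$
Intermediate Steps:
$x{\left(y,K \right)} = 4 + K y^{2}$ ($x{\left(y,K \right)} = y^{2} K + 4 = K y^{2} + 4 = 4 + K y^{2}$)
$s{\left(o,Z \right)} = - \frac{4}{5} - \frac{4 o Z^{2}}{5}$ ($s{\left(o,Z \right)} = - \frac{4 + \left(o 3 + o\right) Z^{2}}{5} = - \frac{4 + \left(3 o + o\right) Z^{2}}{5} = - \frac{4 + 4 o Z^{2}}{5} = - \frac{4}{5} - \frac{4 o Z^{2}}{5}$)
$- 345 \left(339 + s{\left(-5,0 \right)}\right) = - 345 \left(339 - \left(\frac{4}{5} - 4 \cdot 0^{2}\right)\right) = - 345 \left(339 - \left(\frac{4}{5} - 0\right)\right) = - 345 \left(339 + \left(- \frac{4}{5} + 0\right)\right) = - 345 \left(339 - \frac{4}{5}\right) = \left(-345\right) \frac{1691}{5} = -116679$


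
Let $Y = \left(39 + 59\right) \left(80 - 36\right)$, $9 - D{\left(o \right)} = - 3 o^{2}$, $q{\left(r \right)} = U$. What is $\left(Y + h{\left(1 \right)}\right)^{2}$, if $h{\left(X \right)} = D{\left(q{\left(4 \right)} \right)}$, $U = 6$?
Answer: $19616041$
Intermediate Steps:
$q{\left(r \right)} = 6$
$D{\left(o \right)} = 9 + 3 o^{2}$ ($D{\left(o \right)} = 9 - - 3 o^{2} = 9 + 3 o^{2}$)
$h{\left(X \right)} = 117$ ($h{\left(X \right)} = 9 + 3 \cdot 6^{2} = 9 + 3 \cdot 36 = 9 + 108 = 117$)
$Y = 4312$ ($Y = 98 \cdot 44 = 4312$)
$\left(Y + h{\left(1 \right)}\right)^{2} = \left(4312 + 117\right)^{2} = 4429^{2} = 19616041$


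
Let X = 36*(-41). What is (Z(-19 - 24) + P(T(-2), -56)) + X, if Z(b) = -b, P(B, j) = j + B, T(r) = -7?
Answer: -1496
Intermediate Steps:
P(B, j) = B + j
X = -1476
(Z(-19 - 24) + P(T(-2), -56)) + X = (-(-19 - 24) + (-7 - 56)) - 1476 = (-1*(-43) - 63) - 1476 = (43 - 63) - 1476 = -20 - 1476 = -1496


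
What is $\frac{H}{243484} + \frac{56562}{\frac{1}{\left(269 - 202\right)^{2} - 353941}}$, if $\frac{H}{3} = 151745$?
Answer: $- \frac{4812632678124381}{243484} \approx -1.9766 \cdot 10^{10}$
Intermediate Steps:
$H = 455235$ ($H = 3 \cdot 151745 = 455235$)
$\frac{H}{243484} + \frac{56562}{\frac{1}{\left(269 - 202\right)^{2} - 353941}} = \frac{455235}{243484} + \frac{56562}{\frac{1}{\left(269 - 202\right)^{2} - 353941}} = 455235 \cdot \frac{1}{243484} + \frac{56562}{\frac{1}{67^{2} - 353941}} = \frac{455235}{243484} + \frac{56562}{\frac{1}{4489 - 353941}} = \frac{455235}{243484} + \frac{56562}{\frac{1}{-349452}} = \frac{455235}{243484} + \frac{56562}{- \frac{1}{349452}} = \frac{455235}{243484} + 56562 \left(-349452\right) = \frac{455235}{243484} - 19765704024 = - \frac{4812632678124381}{243484}$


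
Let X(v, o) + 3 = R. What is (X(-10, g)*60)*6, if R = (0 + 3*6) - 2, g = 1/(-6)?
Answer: 4680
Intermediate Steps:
g = -⅙ ≈ -0.16667
R = 16 (R = (0 + 18) - 2 = 18 - 2 = 16)
X(v, o) = 13 (X(v, o) = -3 + 16 = 13)
(X(-10, g)*60)*6 = (13*60)*6 = 780*6 = 4680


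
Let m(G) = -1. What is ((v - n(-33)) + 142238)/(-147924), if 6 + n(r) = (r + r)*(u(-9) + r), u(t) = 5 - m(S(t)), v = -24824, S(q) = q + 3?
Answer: -19273/24654 ≈ -0.78174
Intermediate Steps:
S(q) = 3 + q
u(t) = 6 (u(t) = 5 - 1*(-1) = 5 + 1 = 6)
n(r) = -6 + 2*r*(6 + r) (n(r) = -6 + (r + r)*(6 + r) = -6 + (2*r)*(6 + r) = -6 + 2*r*(6 + r))
((v - n(-33)) + 142238)/(-147924) = ((-24824 - (-6 + 2*(-33)² + 12*(-33))) + 142238)/(-147924) = ((-24824 - (-6 + 2*1089 - 396)) + 142238)*(-1/147924) = ((-24824 - (-6 + 2178 - 396)) + 142238)*(-1/147924) = ((-24824 - 1*1776) + 142238)*(-1/147924) = ((-24824 - 1776) + 142238)*(-1/147924) = (-26600 + 142238)*(-1/147924) = 115638*(-1/147924) = -19273/24654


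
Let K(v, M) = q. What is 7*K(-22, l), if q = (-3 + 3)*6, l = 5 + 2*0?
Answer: 0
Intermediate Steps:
l = 5 (l = 5 + 0 = 5)
q = 0 (q = 0*6 = 0)
K(v, M) = 0
7*K(-22, l) = 7*0 = 0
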